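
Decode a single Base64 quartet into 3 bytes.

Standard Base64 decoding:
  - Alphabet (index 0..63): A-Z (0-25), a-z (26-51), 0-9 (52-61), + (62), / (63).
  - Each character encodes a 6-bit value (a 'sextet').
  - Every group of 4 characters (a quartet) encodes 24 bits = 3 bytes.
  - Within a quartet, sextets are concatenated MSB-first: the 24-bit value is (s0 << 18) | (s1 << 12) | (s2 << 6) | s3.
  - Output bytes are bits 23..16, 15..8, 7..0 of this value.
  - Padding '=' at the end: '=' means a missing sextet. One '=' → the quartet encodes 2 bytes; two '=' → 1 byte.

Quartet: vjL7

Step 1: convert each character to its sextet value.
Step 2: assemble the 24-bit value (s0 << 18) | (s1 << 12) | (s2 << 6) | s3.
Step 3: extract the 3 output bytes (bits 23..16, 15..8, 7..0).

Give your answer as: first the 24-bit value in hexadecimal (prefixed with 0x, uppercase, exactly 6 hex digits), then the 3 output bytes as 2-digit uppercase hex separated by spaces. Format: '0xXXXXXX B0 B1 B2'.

Answer: 0xBE32FB BE 32 FB

Derivation:
Sextets: v=47, j=35, L=11, 7=59
24-bit: (47<<18) | (35<<12) | (11<<6) | 59
      = 0xBC0000 | 0x023000 | 0x0002C0 | 0x00003B
      = 0xBE32FB
Bytes: (v>>16)&0xFF=BE, (v>>8)&0xFF=32, v&0xFF=FB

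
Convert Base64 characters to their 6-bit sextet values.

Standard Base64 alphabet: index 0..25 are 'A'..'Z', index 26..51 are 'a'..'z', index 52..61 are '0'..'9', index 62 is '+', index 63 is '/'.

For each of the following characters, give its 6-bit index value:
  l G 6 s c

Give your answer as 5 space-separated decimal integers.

'l': a..z range, 26 + ord('l') − ord('a') = 37
'G': A..Z range, ord('G') − ord('A') = 6
'6': 0..9 range, 52 + ord('6') − ord('0') = 58
's': a..z range, 26 + ord('s') − ord('a') = 44
'c': a..z range, 26 + ord('c') − ord('a') = 28

Answer: 37 6 58 44 28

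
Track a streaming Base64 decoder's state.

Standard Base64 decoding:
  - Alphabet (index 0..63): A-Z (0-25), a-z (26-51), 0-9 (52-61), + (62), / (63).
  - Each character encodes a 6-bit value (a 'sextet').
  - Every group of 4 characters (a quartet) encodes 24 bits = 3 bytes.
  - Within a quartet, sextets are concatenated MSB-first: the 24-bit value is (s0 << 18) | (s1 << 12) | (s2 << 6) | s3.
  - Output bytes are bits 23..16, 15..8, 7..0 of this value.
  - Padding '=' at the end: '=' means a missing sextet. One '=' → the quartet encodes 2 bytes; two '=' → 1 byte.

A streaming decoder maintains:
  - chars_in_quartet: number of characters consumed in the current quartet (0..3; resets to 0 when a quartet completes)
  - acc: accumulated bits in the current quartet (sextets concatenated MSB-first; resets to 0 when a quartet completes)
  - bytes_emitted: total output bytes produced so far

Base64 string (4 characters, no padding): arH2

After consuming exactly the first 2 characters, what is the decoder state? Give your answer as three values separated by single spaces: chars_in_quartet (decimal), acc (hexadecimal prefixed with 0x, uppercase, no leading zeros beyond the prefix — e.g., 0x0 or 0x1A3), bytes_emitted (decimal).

Answer: 2 0x6AB 0

Derivation:
After char 0 ('a'=26): chars_in_quartet=1 acc=0x1A bytes_emitted=0
After char 1 ('r'=43): chars_in_quartet=2 acc=0x6AB bytes_emitted=0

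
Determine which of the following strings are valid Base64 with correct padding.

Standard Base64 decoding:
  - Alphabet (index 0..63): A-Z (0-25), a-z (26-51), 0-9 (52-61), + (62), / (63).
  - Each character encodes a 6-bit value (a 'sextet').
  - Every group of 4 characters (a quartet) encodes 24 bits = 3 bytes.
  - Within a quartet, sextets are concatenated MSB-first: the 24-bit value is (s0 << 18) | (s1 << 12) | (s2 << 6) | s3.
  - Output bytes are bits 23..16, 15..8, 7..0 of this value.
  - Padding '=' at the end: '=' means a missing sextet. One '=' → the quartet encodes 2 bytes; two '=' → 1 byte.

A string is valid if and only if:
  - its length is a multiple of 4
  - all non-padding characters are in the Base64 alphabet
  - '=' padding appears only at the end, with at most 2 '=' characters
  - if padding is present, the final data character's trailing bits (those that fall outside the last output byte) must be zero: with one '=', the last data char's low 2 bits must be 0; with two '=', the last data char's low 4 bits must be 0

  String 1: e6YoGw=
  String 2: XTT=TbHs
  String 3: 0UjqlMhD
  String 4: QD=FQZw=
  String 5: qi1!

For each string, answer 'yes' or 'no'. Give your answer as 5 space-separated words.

String 1: 'e6YoGw=' → invalid (len=7 not mult of 4)
String 2: 'XTT=TbHs' → invalid (bad char(s): ['=']; '=' in middle)
String 3: '0UjqlMhD' → valid
String 4: 'QD=FQZw=' → invalid (bad char(s): ['=']; '=' in middle)
String 5: 'qi1!' → invalid (bad char(s): ['!'])

Answer: no no yes no no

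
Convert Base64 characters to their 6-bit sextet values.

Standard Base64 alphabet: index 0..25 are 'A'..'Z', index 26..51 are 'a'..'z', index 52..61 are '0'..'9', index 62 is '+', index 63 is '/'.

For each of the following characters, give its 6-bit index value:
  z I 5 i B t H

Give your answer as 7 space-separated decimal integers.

Answer: 51 8 57 34 1 45 7

Derivation:
'z': a..z range, 26 + ord('z') − ord('a') = 51
'I': A..Z range, ord('I') − ord('A') = 8
'5': 0..9 range, 52 + ord('5') − ord('0') = 57
'i': a..z range, 26 + ord('i') − ord('a') = 34
'B': A..Z range, ord('B') − ord('A') = 1
't': a..z range, 26 + ord('t') − ord('a') = 45
'H': A..Z range, ord('H') − ord('A') = 7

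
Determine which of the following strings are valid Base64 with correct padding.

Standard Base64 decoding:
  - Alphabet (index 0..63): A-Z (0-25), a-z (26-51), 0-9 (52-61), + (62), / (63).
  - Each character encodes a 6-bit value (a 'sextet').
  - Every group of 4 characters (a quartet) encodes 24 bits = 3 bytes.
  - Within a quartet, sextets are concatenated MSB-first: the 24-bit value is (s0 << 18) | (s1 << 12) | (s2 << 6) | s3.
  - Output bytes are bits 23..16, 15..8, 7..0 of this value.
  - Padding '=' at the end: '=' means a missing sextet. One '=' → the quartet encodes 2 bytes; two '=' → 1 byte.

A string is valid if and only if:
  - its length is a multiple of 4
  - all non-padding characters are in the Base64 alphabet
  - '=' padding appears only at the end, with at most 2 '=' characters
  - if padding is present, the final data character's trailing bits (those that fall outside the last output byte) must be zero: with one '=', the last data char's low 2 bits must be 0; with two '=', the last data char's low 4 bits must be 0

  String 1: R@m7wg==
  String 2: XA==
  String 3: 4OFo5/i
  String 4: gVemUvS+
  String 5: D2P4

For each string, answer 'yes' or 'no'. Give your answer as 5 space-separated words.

String 1: 'R@m7wg==' → invalid (bad char(s): ['@'])
String 2: 'XA==' → valid
String 3: '4OFo5/i' → invalid (len=7 not mult of 4)
String 4: 'gVemUvS+' → valid
String 5: 'D2P4' → valid

Answer: no yes no yes yes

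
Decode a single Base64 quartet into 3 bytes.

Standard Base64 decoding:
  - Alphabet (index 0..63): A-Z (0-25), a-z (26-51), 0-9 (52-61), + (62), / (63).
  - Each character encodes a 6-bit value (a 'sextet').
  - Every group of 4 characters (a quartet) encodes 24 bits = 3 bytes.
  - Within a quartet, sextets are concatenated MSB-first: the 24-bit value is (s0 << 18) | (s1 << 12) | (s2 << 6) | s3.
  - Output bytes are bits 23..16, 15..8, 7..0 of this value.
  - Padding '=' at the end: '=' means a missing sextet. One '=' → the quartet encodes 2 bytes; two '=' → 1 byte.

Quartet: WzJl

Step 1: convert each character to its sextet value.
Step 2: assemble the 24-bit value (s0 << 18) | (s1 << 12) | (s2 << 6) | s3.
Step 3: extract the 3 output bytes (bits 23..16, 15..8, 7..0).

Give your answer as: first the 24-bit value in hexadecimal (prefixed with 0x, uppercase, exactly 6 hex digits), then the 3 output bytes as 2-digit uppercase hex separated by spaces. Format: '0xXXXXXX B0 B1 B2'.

Sextets: W=22, z=51, J=9, l=37
24-bit: (22<<18) | (51<<12) | (9<<6) | 37
      = 0x580000 | 0x033000 | 0x000240 | 0x000025
      = 0x5B3265
Bytes: (v>>16)&0xFF=5B, (v>>8)&0xFF=32, v&0xFF=65

Answer: 0x5B3265 5B 32 65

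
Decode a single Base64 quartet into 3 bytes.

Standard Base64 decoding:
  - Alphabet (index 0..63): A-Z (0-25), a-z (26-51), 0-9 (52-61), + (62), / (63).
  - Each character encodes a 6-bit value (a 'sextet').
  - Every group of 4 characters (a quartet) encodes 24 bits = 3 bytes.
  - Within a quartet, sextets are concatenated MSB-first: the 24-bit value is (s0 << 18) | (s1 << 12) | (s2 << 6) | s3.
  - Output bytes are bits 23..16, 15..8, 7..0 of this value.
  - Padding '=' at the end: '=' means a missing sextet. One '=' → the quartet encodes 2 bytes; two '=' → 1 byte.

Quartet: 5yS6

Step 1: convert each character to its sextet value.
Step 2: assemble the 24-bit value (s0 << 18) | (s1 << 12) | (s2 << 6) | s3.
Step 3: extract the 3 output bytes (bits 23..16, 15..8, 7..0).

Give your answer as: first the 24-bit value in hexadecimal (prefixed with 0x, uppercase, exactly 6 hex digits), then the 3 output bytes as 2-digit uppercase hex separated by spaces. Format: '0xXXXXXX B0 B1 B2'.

Answer: 0xE724BA E7 24 BA

Derivation:
Sextets: 5=57, y=50, S=18, 6=58
24-bit: (57<<18) | (50<<12) | (18<<6) | 58
      = 0xE40000 | 0x032000 | 0x000480 | 0x00003A
      = 0xE724BA
Bytes: (v>>16)&0xFF=E7, (v>>8)&0xFF=24, v&0xFF=BA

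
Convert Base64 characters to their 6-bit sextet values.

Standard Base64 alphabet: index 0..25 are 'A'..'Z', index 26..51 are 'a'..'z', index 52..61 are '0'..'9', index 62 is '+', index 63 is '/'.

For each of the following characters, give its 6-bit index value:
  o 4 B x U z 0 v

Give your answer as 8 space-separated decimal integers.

Answer: 40 56 1 49 20 51 52 47

Derivation:
'o': a..z range, 26 + ord('o') − ord('a') = 40
'4': 0..9 range, 52 + ord('4') − ord('0') = 56
'B': A..Z range, ord('B') − ord('A') = 1
'x': a..z range, 26 + ord('x') − ord('a') = 49
'U': A..Z range, ord('U') − ord('A') = 20
'z': a..z range, 26 + ord('z') − ord('a') = 51
'0': 0..9 range, 52 + ord('0') − ord('0') = 52
'v': a..z range, 26 + ord('v') − ord('a') = 47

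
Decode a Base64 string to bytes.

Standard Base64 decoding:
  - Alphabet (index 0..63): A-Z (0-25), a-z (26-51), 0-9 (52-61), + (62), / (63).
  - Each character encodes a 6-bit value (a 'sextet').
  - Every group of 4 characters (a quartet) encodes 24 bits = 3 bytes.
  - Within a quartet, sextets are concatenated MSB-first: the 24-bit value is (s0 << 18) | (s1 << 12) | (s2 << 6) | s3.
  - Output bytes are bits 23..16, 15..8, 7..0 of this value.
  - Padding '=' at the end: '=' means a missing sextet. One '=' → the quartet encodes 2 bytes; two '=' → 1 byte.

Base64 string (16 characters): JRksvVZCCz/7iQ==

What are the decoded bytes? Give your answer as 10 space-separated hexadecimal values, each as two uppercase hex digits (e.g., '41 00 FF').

After char 0 ('J'=9): chars_in_quartet=1 acc=0x9 bytes_emitted=0
After char 1 ('R'=17): chars_in_quartet=2 acc=0x251 bytes_emitted=0
After char 2 ('k'=36): chars_in_quartet=3 acc=0x9464 bytes_emitted=0
After char 3 ('s'=44): chars_in_quartet=4 acc=0x25192C -> emit 25 19 2C, reset; bytes_emitted=3
After char 4 ('v'=47): chars_in_quartet=1 acc=0x2F bytes_emitted=3
After char 5 ('V'=21): chars_in_quartet=2 acc=0xBD5 bytes_emitted=3
After char 6 ('Z'=25): chars_in_quartet=3 acc=0x2F559 bytes_emitted=3
After char 7 ('C'=2): chars_in_quartet=4 acc=0xBD5642 -> emit BD 56 42, reset; bytes_emitted=6
After char 8 ('C'=2): chars_in_quartet=1 acc=0x2 bytes_emitted=6
After char 9 ('z'=51): chars_in_quartet=2 acc=0xB3 bytes_emitted=6
After char 10 ('/'=63): chars_in_quartet=3 acc=0x2CFF bytes_emitted=6
After char 11 ('7'=59): chars_in_quartet=4 acc=0xB3FFB -> emit 0B 3F FB, reset; bytes_emitted=9
After char 12 ('i'=34): chars_in_quartet=1 acc=0x22 bytes_emitted=9
After char 13 ('Q'=16): chars_in_quartet=2 acc=0x890 bytes_emitted=9
Padding '==': partial quartet acc=0x890 -> emit 89; bytes_emitted=10

Answer: 25 19 2C BD 56 42 0B 3F FB 89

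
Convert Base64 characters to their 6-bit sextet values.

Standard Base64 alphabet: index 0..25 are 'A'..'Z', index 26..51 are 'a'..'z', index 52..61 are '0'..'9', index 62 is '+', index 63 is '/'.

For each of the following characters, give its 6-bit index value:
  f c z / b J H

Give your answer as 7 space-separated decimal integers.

'f': a..z range, 26 + ord('f') − ord('a') = 31
'c': a..z range, 26 + ord('c') − ord('a') = 28
'z': a..z range, 26 + ord('z') − ord('a') = 51
'/': index 63
'b': a..z range, 26 + ord('b') − ord('a') = 27
'J': A..Z range, ord('J') − ord('A') = 9
'H': A..Z range, ord('H') − ord('A') = 7

Answer: 31 28 51 63 27 9 7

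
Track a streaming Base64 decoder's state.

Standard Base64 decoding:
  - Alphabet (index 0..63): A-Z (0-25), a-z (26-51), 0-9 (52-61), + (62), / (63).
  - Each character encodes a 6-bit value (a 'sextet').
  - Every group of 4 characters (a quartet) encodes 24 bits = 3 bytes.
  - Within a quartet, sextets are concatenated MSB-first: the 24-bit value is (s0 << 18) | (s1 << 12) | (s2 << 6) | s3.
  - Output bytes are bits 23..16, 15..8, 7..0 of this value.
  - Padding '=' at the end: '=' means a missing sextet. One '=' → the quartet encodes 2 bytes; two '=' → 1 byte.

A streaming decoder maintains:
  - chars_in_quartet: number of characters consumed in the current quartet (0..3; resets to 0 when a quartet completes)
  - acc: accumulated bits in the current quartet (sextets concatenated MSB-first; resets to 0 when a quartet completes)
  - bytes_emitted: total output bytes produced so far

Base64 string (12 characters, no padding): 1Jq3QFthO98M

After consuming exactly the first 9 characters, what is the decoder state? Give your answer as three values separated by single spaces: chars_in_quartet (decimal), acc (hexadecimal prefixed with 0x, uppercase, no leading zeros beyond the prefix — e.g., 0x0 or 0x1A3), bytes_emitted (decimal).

Answer: 1 0xE 6

Derivation:
After char 0 ('1'=53): chars_in_quartet=1 acc=0x35 bytes_emitted=0
After char 1 ('J'=9): chars_in_quartet=2 acc=0xD49 bytes_emitted=0
After char 2 ('q'=42): chars_in_quartet=3 acc=0x3526A bytes_emitted=0
After char 3 ('3'=55): chars_in_quartet=4 acc=0xD49AB7 -> emit D4 9A B7, reset; bytes_emitted=3
After char 4 ('Q'=16): chars_in_quartet=1 acc=0x10 bytes_emitted=3
After char 5 ('F'=5): chars_in_quartet=2 acc=0x405 bytes_emitted=3
After char 6 ('t'=45): chars_in_quartet=3 acc=0x1016D bytes_emitted=3
After char 7 ('h'=33): chars_in_quartet=4 acc=0x405B61 -> emit 40 5B 61, reset; bytes_emitted=6
After char 8 ('O'=14): chars_in_quartet=1 acc=0xE bytes_emitted=6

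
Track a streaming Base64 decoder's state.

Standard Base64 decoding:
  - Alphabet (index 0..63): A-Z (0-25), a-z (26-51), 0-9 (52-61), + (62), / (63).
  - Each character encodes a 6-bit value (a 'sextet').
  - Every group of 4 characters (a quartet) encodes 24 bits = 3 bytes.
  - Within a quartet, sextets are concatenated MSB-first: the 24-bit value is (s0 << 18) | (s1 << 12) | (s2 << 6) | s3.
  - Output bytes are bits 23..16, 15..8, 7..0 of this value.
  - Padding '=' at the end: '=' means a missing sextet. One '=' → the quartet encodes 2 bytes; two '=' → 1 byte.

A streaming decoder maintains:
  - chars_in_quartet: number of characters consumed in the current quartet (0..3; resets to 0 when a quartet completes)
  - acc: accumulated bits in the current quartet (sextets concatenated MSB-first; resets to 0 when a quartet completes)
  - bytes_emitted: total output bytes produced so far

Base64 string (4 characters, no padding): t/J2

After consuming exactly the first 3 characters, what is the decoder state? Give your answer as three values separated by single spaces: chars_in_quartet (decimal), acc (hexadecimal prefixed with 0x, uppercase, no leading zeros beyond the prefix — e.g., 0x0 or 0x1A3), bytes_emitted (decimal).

After char 0 ('t'=45): chars_in_quartet=1 acc=0x2D bytes_emitted=0
After char 1 ('/'=63): chars_in_quartet=2 acc=0xB7F bytes_emitted=0
After char 2 ('J'=9): chars_in_quartet=3 acc=0x2DFC9 bytes_emitted=0

Answer: 3 0x2DFC9 0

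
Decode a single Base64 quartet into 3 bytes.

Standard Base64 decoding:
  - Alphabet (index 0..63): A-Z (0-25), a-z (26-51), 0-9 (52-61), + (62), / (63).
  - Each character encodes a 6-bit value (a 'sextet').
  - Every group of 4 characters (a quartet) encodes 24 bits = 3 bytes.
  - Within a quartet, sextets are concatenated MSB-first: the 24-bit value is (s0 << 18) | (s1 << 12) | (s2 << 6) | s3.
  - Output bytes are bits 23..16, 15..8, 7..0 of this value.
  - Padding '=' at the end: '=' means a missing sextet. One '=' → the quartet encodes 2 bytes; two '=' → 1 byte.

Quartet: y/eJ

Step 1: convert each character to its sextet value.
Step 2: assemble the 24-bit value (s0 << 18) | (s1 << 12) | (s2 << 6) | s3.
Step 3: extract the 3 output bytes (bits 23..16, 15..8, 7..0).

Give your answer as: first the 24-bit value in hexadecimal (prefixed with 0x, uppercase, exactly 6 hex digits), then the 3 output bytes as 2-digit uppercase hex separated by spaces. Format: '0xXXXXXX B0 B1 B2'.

Answer: 0xCBF789 CB F7 89

Derivation:
Sextets: y=50, /=63, e=30, J=9
24-bit: (50<<18) | (63<<12) | (30<<6) | 9
      = 0xC80000 | 0x03F000 | 0x000780 | 0x000009
      = 0xCBF789
Bytes: (v>>16)&0xFF=CB, (v>>8)&0xFF=F7, v&0xFF=89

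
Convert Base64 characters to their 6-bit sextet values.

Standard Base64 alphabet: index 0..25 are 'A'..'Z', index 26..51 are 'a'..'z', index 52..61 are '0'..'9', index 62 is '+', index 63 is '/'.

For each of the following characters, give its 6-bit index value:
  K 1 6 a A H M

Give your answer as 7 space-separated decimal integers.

Answer: 10 53 58 26 0 7 12

Derivation:
'K': A..Z range, ord('K') − ord('A') = 10
'1': 0..9 range, 52 + ord('1') − ord('0') = 53
'6': 0..9 range, 52 + ord('6') − ord('0') = 58
'a': a..z range, 26 + ord('a') − ord('a') = 26
'A': A..Z range, ord('A') − ord('A') = 0
'H': A..Z range, ord('H') − ord('A') = 7
'M': A..Z range, ord('M') − ord('A') = 12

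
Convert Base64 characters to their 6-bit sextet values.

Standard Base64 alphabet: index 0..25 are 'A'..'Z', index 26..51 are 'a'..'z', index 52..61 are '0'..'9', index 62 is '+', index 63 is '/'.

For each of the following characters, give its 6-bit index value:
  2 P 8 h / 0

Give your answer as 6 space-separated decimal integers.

Answer: 54 15 60 33 63 52

Derivation:
'2': 0..9 range, 52 + ord('2') − ord('0') = 54
'P': A..Z range, ord('P') − ord('A') = 15
'8': 0..9 range, 52 + ord('8') − ord('0') = 60
'h': a..z range, 26 + ord('h') − ord('a') = 33
'/': index 63
'0': 0..9 range, 52 + ord('0') − ord('0') = 52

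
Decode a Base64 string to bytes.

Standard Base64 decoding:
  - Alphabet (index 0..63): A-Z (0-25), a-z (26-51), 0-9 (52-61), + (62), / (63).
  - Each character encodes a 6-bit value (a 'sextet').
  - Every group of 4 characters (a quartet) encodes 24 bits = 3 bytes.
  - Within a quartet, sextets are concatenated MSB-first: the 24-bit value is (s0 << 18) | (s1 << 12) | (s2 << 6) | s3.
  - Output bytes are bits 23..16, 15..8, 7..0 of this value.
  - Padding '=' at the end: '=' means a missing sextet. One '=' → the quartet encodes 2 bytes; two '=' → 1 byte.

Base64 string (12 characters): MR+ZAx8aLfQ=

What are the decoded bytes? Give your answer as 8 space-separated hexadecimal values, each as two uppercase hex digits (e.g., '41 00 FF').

After char 0 ('M'=12): chars_in_quartet=1 acc=0xC bytes_emitted=0
After char 1 ('R'=17): chars_in_quartet=2 acc=0x311 bytes_emitted=0
After char 2 ('+'=62): chars_in_quartet=3 acc=0xC47E bytes_emitted=0
After char 3 ('Z'=25): chars_in_quartet=4 acc=0x311F99 -> emit 31 1F 99, reset; bytes_emitted=3
After char 4 ('A'=0): chars_in_quartet=1 acc=0x0 bytes_emitted=3
After char 5 ('x'=49): chars_in_quartet=2 acc=0x31 bytes_emitted=3
After char 6 ('8'=60): chars_in_quartet=3 acc=0xC7C bytes_emitted=3
After char 7 ('a'=26): chars_in_quartet=4 acc=0x31F1A -> emit 03 1F 1A, reset; bytes_emitted=6
After char 8 ('L'=11): chars_in_quartet=1 acc=0xB bytes_emitted=6
After char 9 ('f'=31): chars_in_quartet=2 acc=0x2DF bytes_emitted=6
After char 10 ('Q'=16): chars_in_quartet=3 acc=0xB7D0 bytes_emitted=6
Padding '=': partial quartet acc=0xB7D0 -> emit 2D F4; bytes_emitted=8

Answer: 31 1F 99 03 1F 1A 2D F4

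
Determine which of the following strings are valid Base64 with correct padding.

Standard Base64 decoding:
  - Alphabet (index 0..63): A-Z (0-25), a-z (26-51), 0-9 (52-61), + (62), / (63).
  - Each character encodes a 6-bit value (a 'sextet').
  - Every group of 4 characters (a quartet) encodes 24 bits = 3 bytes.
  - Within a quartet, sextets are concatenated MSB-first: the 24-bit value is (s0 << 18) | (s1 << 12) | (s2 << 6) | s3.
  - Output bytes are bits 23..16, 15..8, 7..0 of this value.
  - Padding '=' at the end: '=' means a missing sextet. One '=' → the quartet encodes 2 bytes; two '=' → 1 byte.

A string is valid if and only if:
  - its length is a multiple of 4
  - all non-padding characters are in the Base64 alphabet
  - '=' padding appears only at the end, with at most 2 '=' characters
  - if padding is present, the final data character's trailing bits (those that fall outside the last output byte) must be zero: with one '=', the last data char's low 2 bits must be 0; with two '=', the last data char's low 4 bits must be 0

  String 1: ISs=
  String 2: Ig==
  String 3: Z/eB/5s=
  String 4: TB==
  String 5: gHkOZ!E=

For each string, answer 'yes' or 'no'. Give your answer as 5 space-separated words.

String 1: 'ISs=' → valid
String 2: 'Ig==' → valid
String 3: 'Z/eB/5s=' → valid
String 4: 'TB==' → invalid (bad trailing bits)
String 5: 'gHkOZ!E=' → invalid (bad char(s): ['!'])

Answer: yes yes yes no no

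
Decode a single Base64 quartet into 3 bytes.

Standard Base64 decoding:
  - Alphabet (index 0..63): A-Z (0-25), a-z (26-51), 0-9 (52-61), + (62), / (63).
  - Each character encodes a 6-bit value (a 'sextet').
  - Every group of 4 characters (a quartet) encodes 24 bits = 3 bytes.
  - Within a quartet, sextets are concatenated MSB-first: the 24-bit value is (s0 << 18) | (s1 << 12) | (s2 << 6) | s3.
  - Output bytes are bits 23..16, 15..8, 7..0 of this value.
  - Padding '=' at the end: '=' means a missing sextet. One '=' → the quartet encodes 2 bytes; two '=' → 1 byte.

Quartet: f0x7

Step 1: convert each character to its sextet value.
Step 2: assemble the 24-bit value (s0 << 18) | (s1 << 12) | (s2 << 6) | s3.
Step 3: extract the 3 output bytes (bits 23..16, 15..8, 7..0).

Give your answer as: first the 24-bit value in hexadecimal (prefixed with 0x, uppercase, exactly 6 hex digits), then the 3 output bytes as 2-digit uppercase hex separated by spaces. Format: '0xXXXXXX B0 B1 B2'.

Answer: 0x7F4C7B 7F 4C 7B

Derivation:
Sextets: f=31, 0=52, x=49, 7=59
24-bit: (31<<18) | (52<<12) | (49<<6) | 59
      = 0x7C0000 | 0x034000 | 0x000C40 | 0x00003B
      = 0x7F4C7B
Bytes: (v>>16)&0xFF=7F, (v>>8)&0xFF=4C, v&0xFF=7B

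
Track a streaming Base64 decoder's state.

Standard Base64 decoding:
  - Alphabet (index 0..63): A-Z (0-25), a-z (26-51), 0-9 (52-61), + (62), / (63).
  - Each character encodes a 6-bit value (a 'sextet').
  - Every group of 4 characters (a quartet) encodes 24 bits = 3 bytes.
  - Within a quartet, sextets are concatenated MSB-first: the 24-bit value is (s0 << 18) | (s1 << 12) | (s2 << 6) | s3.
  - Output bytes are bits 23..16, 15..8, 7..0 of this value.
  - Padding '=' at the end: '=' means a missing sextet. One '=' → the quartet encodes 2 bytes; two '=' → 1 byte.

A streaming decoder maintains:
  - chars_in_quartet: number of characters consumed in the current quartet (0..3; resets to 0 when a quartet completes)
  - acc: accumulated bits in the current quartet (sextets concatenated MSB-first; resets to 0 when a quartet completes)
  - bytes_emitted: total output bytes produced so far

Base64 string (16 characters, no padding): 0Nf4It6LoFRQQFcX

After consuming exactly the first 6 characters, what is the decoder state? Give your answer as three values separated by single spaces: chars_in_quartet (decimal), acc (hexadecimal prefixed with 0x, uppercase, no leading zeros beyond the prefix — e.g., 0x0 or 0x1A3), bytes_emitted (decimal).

Answer: 2 0x22D 3

Derivation:
After char 0 ('0'=52): chars_in_quartet=1 acc=0x34 bytes_emitted=0
After char 1 ('N'=13): chars_in_quartet=2 acc=0xD0D bytes_emitted=0
After char 2 ('f'=31): chars_in_quartet=3 acc=0x3435F bytes_emitted=0
After char 3 ('4'=56): chars_in_quartet=4 acc=0xD0D7F8 -> emit D0 D7 F8, reset; bytes_emitted=3
After char 4 ('I'=8): chars_in_quartet=1 acc=0x8 bytes_emitted=3
After char 5 ('t'=45): chars_in_quartet=2 acc=0x22D bytes_emitted=3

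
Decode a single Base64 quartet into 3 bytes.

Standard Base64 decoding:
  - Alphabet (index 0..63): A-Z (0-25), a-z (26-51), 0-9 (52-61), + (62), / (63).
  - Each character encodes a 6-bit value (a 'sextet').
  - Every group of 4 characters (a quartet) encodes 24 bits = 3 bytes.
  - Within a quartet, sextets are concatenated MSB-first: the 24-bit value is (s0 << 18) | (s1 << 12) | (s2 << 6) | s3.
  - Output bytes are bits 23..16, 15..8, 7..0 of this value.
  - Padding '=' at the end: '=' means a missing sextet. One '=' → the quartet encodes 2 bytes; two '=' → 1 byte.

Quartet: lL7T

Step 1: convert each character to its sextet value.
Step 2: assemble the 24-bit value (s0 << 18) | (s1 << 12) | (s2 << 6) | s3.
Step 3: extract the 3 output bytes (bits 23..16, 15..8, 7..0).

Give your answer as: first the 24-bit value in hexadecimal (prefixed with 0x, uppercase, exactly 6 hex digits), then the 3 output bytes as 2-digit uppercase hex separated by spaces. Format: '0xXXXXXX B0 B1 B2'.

Sextets: l=37, L=11, 7=59, T=19
24-bit: (37<<18) | (11<<12) | (59<<6) | 19
      = 0x940000 | 0x00B000 | 0x000EC0 | 0x000013
      = 0x94BED3
Bytes: (v>>16)&0xFF=94, (v>>8)&0xFF=BE, v&0xFF=D3

Answer: 0x94BED3 94 BE D3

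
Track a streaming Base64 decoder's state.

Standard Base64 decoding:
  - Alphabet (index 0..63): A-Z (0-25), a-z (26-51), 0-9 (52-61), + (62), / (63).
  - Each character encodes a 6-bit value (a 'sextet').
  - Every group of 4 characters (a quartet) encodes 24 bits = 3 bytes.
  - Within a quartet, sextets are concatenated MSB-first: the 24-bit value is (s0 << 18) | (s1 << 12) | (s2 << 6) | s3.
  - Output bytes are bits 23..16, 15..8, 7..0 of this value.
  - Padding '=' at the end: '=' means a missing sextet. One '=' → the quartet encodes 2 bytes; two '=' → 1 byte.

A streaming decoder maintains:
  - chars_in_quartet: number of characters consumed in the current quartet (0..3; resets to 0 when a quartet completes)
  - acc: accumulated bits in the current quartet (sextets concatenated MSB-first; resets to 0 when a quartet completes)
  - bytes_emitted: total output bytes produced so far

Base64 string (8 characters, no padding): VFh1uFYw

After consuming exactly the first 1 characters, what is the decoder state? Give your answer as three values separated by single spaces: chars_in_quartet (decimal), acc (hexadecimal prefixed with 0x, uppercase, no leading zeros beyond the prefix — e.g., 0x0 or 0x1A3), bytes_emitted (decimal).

Answer: 1 0x15 0

Derivation:
After char 0 ('V'=21): chars_in_quartet=1 acc=0x15 bytes_emitted=0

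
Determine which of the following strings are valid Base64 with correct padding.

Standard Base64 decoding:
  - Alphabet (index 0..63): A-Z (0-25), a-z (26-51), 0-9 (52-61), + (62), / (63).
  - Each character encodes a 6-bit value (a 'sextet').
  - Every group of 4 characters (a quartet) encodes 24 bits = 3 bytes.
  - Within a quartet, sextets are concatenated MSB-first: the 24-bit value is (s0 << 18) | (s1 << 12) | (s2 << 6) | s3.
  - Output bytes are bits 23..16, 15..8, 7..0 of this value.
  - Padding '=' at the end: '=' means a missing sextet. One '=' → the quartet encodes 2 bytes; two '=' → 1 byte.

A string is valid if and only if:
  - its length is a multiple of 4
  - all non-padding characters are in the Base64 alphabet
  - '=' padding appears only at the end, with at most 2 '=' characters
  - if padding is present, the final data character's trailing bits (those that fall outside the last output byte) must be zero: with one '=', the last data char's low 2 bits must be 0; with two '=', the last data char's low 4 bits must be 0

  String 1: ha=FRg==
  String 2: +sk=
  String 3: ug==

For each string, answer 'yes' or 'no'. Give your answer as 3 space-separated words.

String 1: 'ha=FRg==' → invalid (bad char(s): ['=']; '=' in middle)
String 2: '+sk=' → valid
String 3: 'ug==' → valid

Answer: no yes yes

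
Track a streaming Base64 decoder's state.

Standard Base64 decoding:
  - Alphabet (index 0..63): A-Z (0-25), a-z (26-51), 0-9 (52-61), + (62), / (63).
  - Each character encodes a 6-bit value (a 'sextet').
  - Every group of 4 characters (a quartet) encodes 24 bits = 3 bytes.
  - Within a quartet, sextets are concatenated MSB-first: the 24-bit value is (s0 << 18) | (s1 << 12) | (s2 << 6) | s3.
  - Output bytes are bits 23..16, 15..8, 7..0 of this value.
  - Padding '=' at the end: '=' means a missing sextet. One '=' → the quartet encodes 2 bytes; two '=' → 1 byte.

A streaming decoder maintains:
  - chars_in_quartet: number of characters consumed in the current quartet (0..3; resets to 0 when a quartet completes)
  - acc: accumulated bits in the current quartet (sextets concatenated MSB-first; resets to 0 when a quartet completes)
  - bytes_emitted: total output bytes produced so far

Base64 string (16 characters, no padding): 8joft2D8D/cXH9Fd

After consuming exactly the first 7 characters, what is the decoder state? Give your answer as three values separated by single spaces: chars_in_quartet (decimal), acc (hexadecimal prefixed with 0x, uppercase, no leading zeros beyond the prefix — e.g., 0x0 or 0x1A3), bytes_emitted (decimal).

After char 0 ('8'=60): chars_in_quartet=1 acc=0x3C bytes_emitted=0
After char 1 ('j'=35): chars_in_quartet=2 acc=0xF23 bytes_emitted=0
After char 2 ('o'=40): chars_in_quartet=3 acc=0x3C8E8 bytes_emitted=0
After char 3 ('f'=31): chars_in_quartet=4 acc=0xF23A1F -> emit F2 3A 1F, reset; bytes_emitted=3
After char 4 ('t'=45): chars_in_quartet=1 acc=0x2D bytes_emitted=3
After char 5 ('2'=54): chars_in_quartet=2 acc=0xB76 bytes_emitted=3
After char 6 ('D'=3): chars_in_quartet=3 acc=0x2DD83 bytes_emitted=3

Answer: 3 0x2DD83 3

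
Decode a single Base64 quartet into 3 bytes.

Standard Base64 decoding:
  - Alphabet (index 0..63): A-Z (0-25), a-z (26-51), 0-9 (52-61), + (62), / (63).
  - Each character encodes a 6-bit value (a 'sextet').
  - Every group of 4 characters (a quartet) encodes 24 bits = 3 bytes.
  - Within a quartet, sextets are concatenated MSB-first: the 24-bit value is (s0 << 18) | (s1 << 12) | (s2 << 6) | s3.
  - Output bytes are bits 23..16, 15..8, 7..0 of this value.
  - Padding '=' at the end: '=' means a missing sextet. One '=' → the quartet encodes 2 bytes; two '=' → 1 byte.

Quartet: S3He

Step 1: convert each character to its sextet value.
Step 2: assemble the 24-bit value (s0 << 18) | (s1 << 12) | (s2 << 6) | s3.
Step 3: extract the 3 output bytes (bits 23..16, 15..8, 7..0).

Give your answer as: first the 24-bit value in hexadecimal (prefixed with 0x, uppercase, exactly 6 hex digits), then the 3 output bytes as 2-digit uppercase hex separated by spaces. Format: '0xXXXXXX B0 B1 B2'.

Sextets: S=18, 3=55, H=7, e=30
24-bit: (18<<18) | (55<<12) | (7<<6) | 30
      = 0x480000 | 0x037000 | 0x0001C0 | 0x00001E
      = 0x4B71DE
Bytes: (v>>16)&0xFF=4B, (v>>8)&0xFF=71, v&0xFF=DE

Answer: 0x4B71DE 4B 71 DE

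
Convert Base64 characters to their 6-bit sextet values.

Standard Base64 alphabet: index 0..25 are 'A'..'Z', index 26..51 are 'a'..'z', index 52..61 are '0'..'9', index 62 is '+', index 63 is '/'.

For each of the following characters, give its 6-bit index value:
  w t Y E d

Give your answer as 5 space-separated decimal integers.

'w': a..z range, 26 + ord('w') − ord('a') = 48
't': a..z range, 26 + ord('t') − ord('a') = 45
'Y': A..Z range, ord('Y') − ord('A') = 24
'E': A..Z range, ord('E') − ord('A') = 4
'd': a..z range, 26 + ord('d') − ord('a') = 29

Answer: 48 45 24 4 29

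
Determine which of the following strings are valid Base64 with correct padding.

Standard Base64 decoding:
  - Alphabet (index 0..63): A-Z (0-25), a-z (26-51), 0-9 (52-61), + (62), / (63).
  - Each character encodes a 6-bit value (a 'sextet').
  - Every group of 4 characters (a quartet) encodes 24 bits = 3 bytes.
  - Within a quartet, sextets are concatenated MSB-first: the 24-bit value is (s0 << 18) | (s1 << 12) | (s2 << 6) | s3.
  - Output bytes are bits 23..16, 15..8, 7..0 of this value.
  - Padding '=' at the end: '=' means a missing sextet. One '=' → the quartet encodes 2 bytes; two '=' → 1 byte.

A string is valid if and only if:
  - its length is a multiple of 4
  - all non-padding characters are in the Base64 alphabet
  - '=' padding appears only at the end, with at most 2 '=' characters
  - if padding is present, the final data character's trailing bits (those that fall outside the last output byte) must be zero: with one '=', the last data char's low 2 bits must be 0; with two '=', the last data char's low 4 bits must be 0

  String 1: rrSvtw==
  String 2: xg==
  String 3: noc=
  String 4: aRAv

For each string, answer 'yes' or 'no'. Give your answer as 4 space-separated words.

Answer: yes yes yes yes

Derivation:
String 1: 'rrSvtw==' → valid
String 2: 'xg==' → valid
String 3: 'noc=' → valid
String 4: 'aRAv' → valid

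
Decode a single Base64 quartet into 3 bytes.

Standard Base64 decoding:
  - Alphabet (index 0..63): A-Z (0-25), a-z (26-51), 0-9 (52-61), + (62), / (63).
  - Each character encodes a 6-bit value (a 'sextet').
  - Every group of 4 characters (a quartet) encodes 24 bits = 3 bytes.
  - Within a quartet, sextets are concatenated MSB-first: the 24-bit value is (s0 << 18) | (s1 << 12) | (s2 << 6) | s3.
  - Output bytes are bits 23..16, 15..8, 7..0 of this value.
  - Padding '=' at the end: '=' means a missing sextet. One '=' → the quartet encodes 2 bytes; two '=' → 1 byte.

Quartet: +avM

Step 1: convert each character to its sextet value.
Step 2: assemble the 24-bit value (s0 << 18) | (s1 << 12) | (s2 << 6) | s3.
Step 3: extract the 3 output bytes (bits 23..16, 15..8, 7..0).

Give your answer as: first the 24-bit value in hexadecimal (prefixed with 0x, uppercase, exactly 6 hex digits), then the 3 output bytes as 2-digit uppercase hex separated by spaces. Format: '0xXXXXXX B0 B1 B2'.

Sextets: +=62, a=26, v=47, M=12
24-bit: (62<<18) | (26<<12) | (47<<6) | 12
      = 0xF80000 | 0x01A000 | 0x000BC0 | 0x00000C
      = 0xF9ABCC
Bytes: (v>>16)&0xFF=F9, (v>>8)&0xFF=AB, v&0xFF=CC

Answer: 0xF9ABCC F9 AB CC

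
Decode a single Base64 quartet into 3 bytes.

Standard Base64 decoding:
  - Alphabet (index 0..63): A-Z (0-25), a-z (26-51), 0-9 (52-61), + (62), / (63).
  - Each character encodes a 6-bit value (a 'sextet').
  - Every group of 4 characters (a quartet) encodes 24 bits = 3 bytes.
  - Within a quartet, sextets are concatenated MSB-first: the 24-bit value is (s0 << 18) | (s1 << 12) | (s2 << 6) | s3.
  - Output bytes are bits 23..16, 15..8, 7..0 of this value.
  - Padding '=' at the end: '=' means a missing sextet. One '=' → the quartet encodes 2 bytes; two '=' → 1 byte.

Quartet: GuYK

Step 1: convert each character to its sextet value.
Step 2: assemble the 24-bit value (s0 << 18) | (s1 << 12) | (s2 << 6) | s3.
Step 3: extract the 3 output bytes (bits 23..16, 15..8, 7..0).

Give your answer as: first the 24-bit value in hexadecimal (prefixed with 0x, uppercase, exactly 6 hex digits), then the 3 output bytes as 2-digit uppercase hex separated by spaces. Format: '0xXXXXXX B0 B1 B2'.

Answer: 0x1AE60A 1A E6 0A

Derivation:
Sextets: G=6, u=46, Y=24, K=10
24-bit: (6<<18) | (46<<12) | (24<<6) | 10
      = 0x180000 | 0x02E000 | 0x000600 | 0x00000A
      = 0x1AE60A
Bytes: (v>>16)&0xFF=1A, (v>>8)&0xFF=E6, v&0xFF=0A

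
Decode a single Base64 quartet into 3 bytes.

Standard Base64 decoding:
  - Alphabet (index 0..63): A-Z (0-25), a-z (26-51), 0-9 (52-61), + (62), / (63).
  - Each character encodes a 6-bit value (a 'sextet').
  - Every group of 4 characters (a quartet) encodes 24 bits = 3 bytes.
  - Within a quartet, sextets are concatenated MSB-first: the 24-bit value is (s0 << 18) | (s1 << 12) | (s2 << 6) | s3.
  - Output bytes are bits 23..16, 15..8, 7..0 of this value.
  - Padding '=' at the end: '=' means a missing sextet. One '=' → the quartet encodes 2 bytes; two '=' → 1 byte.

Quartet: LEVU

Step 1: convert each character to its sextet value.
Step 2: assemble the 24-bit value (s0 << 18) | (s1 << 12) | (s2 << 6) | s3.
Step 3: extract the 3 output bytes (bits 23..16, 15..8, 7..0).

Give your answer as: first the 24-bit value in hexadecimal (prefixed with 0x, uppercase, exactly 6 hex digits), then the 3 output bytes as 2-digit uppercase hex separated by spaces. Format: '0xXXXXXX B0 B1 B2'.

Answer: 0x2C4554 2C 45 54

Derivation:
Sextets: L=11, E=4, V=21, U=20
24-bit: (11<<18) | (4<<12) | (21<<6) | 20
      = 0x2C0000 | 0x004000 | 0x000540 | 0x000014
      = 0x2C4554
Bytes: (v>>16)&0xFF=2C, (v>>8)&0xFF=45, v&0xFF=54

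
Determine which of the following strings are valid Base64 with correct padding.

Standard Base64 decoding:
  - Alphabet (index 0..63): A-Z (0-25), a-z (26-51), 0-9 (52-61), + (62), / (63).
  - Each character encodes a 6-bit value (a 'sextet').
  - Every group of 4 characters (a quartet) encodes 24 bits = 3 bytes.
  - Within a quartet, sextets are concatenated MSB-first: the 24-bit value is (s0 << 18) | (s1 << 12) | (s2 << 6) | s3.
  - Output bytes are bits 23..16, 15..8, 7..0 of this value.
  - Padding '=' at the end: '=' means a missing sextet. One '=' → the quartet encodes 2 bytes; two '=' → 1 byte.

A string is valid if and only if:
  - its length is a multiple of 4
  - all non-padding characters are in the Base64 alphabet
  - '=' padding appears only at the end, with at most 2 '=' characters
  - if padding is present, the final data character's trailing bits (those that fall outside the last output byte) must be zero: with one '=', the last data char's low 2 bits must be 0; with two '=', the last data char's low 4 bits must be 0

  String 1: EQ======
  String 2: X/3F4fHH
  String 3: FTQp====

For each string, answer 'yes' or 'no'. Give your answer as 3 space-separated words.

Answer: no yes no

Derivation:
String 1: 'EQ======' → invalid (6 pad chars (max 2))
String 2: 'X/3F4fHH' → valid
String 3: 'FTQp====' → invalid (4 pad chars (max 2))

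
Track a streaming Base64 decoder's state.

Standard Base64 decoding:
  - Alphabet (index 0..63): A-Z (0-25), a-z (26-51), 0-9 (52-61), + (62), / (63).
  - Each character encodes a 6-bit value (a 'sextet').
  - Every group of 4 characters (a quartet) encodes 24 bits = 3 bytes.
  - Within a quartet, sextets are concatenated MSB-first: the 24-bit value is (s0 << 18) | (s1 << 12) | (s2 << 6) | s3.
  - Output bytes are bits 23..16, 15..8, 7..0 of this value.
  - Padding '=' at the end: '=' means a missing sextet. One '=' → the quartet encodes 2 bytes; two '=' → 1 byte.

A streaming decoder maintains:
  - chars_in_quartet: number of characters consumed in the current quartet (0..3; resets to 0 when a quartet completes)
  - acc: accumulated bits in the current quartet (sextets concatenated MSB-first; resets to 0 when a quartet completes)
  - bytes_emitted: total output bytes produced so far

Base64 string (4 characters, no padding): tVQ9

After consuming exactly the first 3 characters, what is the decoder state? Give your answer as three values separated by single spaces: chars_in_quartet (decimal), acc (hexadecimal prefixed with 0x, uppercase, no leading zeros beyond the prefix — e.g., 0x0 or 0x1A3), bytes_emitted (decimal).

After char 0 ('t'=45): chars_in_quartet=1 acc=0x2D bytes_emitted=0
After char 1 ('V'=21): chars_in_quartet=2 acc=0xB55 bytes_emitted=0
After char 2 ('Q'=16): chars_in_quartet=3 acc=0x2D550 bytes_emitted=0

Answer: 3 0x2D550 0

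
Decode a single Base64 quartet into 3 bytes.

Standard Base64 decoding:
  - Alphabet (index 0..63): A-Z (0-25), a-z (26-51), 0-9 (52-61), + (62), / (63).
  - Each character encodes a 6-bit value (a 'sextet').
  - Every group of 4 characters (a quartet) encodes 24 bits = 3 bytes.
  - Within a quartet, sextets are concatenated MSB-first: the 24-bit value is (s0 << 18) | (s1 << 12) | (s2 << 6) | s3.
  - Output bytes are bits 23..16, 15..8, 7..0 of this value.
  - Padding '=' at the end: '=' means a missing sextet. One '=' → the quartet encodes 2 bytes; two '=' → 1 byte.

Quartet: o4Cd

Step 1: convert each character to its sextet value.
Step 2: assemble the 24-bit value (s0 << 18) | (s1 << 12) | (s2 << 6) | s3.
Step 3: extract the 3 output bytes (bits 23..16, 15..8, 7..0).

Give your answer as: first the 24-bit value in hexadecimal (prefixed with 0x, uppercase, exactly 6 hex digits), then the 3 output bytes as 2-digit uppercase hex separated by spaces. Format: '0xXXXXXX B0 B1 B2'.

Sextets: o=40, 4=56, C=2, d=29
24-bit: (40<<18) | (56<<12) | (2<<6) | 29
      = 0xA00000 | 0x038000 | 0x000080 | 0x00001D
      = 0xA3809D
Bytes: (v>>16)&0xFF=A3, (v>>8)&0xFF=80, v&0xFF=9D

Answer: 0xA3809D A3 80 9D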